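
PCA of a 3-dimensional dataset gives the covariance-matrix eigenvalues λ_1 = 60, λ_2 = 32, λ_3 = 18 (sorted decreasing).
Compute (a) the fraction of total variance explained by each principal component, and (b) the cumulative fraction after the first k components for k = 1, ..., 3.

Step 1 — total variance = trace(Sigma) = Σ λ_i = 60 + 32 + 18 = 110.

Step 2 — fraction explained by component i = λ_i / Σ λ:
  PC1: 60/110 = 0.5455
  PC2: 32/110 = 0.2909
  PC3: 18/110 = 0.1636

Step 3 — cumulative fraction after k components = (λ_1 + ... + λ_k) / Σ λ:
  k = 1: 60/110 = 0.5455
  k = 2: (60 + 32)/110 = 92/110 = 0.8364
  k = 3: (60 + 32 + 18)/110 = 110/110 = 1

Summary (fraction, with percent):

explained: PC1 0.5455 (54.55%), PC2 0.2909 (29.09%), PC3 0.1636 (16.36%);  cumulative: 0.5455, 0.8364, 1


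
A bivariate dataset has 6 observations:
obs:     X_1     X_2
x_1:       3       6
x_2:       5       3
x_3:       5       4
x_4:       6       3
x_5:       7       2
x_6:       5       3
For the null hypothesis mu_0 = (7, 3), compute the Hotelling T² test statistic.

Step 1 — sample mean vector:
  mean(X_1) = (3 + 5 + 5 + 6 + 7 + 5) / 6 = 31/6 = 5.1667
  mean(X_2) = (6 + 3 + 4 + 3 + 2 + 3) / 6 = 21/6 = 3.5
  x̄ = (5.1667, 3.5),  deviation x̄ - mu_0 = (5.1667, 3.5) - (7, 3) = (-1.8333, 0.5).

Step 2 — sample covariance matrix, S[i,j] = (1/(n-1)) · Σ_k (x_{k,i} - mean_i) · (x_{k,j} - mean_j), divisor n-1 = 5:
  S[X_1,X_1] = ((-2.1667)·(-2.1667) + (-0.1667)·(-0.1667) + (-0.1667)·(-0.1667) + (0.8333)·(0.8333) + (1.8333)·(1.8333) + (-0.1667)·(-0.1667)) / 5 = 8.8333/5 = 1.7667
  S[X_1,X_2] = ((-2.1667)·(2.5) + (-0.1667)·(-0.5) + (-0.1667)·(0.5) + (0.8333)·(-0.5) + (1.8333)·(-1.5) + (-0.1667)·(-0.5)) / 5 = -8.5/5 = -1.7
  S[X_2,X_2] = ((2.5)·(2.5) + (-0.5)·(-0.5) + (0.5)·(0.5) + (-0.5)·(-0.5) + (-1.5)·(-1.5) + (-0.5)·(-0.5)) / 5 = 9.5/5 = 1.9
  S = [[1.7667, -1.7],
 [-1.7, 1.9]].

Step 3 — invert S. det(S) = 1.7667·1.9 - (-1.7)² = 0.4667.
  S^{-1} = (1/det) · [[d, -b], [-b, a]] = [[4.0714, 3.6429],
 [3.6429, 3.7857]].

Step 4 — quadratic form (x̄ - mu_0)^T · S^{-1} · (x̄ - mu_0):
  S^{-1} · (x̄ - mu_0) = (-5.6429, -4.7857),
  (x̄ - mu_0)^T · [...] = (-1.8333)·(-5.6429) + (0.5)·(-4.7857) = 7.9524.

Step 5 — scale by n: T² = 6 · 7.9524 = 47.7143.

T² ≈ 47.7143


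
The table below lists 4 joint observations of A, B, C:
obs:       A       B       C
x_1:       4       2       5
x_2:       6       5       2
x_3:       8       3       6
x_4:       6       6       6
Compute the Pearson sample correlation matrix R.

Step 1 — column means:
  mean(A) = (4 + 6 + 8 + 6) / 4 = 24/4 = 6
  mean(B) = (2 + 5 + 3 + 6) / 4 = 16/4 = 4
  mean(C) = (5 + 2 + 6 + 6) / 4 = 19/4 = 4.75

Step 2 — sample variances and covariances s[i,j] = (1/(n-1)) · Σ_k (x_{k,i} - mean_i) · (x_{k,j} - mean_j), with n-1 = 3:
  s[A,A] = ((-2)·(-2) + (0)·(0) + (2)·(2) + (0)·(0)) / 3 = 8/3 = 2.6667
  s[A,B] = ((-2)·(-2) + (0)·(1) + (2)·(-1) + (0)·(2)) / 3 = 2/3 = 0.6667
  s[A,C] = ((-2)·(0.25) + (0)·(-2.75) + (2)·(1.25) + (0)·(1.25)) / 3 = 2/3 = 0.6667
  s[B,B] = ((-2)·(-2) + (1)·(1) + (-1)·(-1) + (2)·(2)) / 3 = 10/3 = 3.3333
  s[B,C] = ((-2)·(0.25) + (1)·(-2.75) + (-1)·(1.25) + (2)·(1.25)) / 3 = -2/3 = -0.6667
  s[C,C] = ((0.25)·(0.25) + (-2.75)·(-2.75) + (1.25)·(1.25) + (1.25)·(1.25)) / 3 = 10.75/3 = 3.5833
  Sample standard deviations s_i = √(s[i,i]):
  s(A) = √(2.6667) = 1.633
  s(B) = √(3.3333) = 1.8257
  s(C) = √(3.5833) = 1.893

Step 3 — r_{ij} = s_{ij} / (s_i · s_j):
  r[A,A] = 1 (diagonal).
  r[A,B] = 0.6667 / (1.633 · 1.8257) = 0.6667 / 2.9814 = 0.2236
  r[A,C] = 0.6667 / (1.633 · 1.893) = 0.6667 / 3.0912 = 0.2157
  r[B,B] = 1 (diagonal).
  r[B,C] = -0.6667 / (1.8257 · 1.893) = -0.6667 / 3.4561 = -0.1929
  r[C,C] = 1 (diagonal).

R is symmetric with unit diagonal. Assembling:

R = [[1, 0.2236, 0.2157],
 [0.2236, 1, -0.1929],
 [0.2157, -0.1929, 1]]


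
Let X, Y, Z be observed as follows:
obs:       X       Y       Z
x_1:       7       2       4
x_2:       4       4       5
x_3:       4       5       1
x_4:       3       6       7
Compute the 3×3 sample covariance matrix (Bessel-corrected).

Step 1 — column means:
  mean(X) = (7 + 4 + 4 + 3) / 4 = 18/4 = 4.5
  mean(Y) = (2 + 4 + 5 + 6) / 4 = 17/4 = 4.25
  mean(Z) = (4 + 5 + 1 + 7) / 4 = 17/4 = 4.25

Step 2 — sample covariance S[i,j] = (1/(n-1)) · Σ_k (x_{k,i} - mean_i) · (x_{k,j} - mean_j), with n-1 = 3.
  S[X,X] = ((2.5)·(2.5) + (-0.5)·(-0.5) + (-0.5)·(-0.5) + (-1.5)·(-1.5)) / 3 = 9/3 = 3
  S[X,Y] = ((2.5)·(-2.25) + (-0.5)·(-0.25) + (-0.5)·(0.75) + (-1.5)·(1.75)) / 3 = -8.5/3 = -2.8333
  S[X,Z] = ((2.5)·(-0.25) + (-0.5)·(0.75) + (-0.5)·(-3.25) + (-1.5)·(2.75)) / 3 = -3.5/3 = -1.1667
  S[Y,Y] = ((-2.25)·(-2.25) + (-0.25)·(-0.25) + (0.75)·(0.75) + (1.75)·(1.75)) / 3 = 8.75/3 = 2.9167
  S[Y,Z] = ((-2.25)·(-0.25) + (-0.25)·(0.75) + (0.75)·(-3.25) + (1.75)·(2.75)) / 3 = 2.75/3 = 0.9167
  S[Z,Z] = ((-0.25)·(-0.25) + (0.75)·(0.75) + (-3.25)·(-3.25) + (2.75)·(2.75)) / 3 = 18.75/3 = 6.25

S is symmetric (S[j,i] = S[i,j]). Assembling:

S = [[3, -2.8333, -1.1667],
 [-2.8333, 2.9167, 0.9167],
 [-1.1667, 0.9167, 6.25]]


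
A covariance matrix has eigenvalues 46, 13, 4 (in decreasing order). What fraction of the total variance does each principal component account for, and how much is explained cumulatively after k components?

Step 1 — total variance = trace(Sigma) = Σ λ_i = 46 + 13 + 4 = 63.

Step 2 — fraction explained by component i = λ_i / Σ λ:
  PC1: 46/63 = 0.7302
  PC2: 13/63 = 0.2063
  PC3: 4/63 = 0.0635

Step 3 — cumulative fraction after k components = (λ_1 + ... + λ_k) / Σ λ:
  k = 1: 46/63 = 0.7302
  k = 2: (46 + 13)/63 = 59/63 = 0.9365
  k = 3: (46 + 13 + 4)/63 = 63/63 = 1

Summary (fraction, with percent):

explained: PC1 0.7302 (73.02%), PC2 0.2063 (20.63%), PC3 0.0635 (6.35%);  cumulative: 0.7302, 0.9365, 1


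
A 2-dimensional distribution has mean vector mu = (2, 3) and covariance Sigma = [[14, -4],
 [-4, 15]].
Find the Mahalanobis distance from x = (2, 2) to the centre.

Step 1 — centre the observation: (x - mu) = (0, -1).

Step 2 — invert Sigma. det(Sigma) = 14·15 - (-4)² = 194.
  Sigma^{-1} = (1/det) · [[d, -b], [-b, a]] = [[0.0773, 0.0206],
 [0.0206, 0.0722]].

Step 3 — form the quadratic (x - mu)^T · Sigma^{-1} · (x - mu):
  Sigma^{-1} · (x - mu) = (-0.0206, -0.0722).
  (x - mu)^T · [Sigma^{-1} · (x - mu)] = (0)·(-0.0206) + (-1)·(-0.0722) = 0.0722.

Step 4 — take square root: d = √(0.0722) ≈ 0.2686.

d(x, mu) = √(0.0722) ≈ 0.2686


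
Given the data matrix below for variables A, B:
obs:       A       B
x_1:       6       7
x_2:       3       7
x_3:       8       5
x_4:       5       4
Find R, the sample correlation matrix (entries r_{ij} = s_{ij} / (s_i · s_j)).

Step 1 — column means:
  mean(A) = (6 + 3 + 8 + 5) / 4 = 22/4 = 5.5
  mean(B) = (7 + 7 + 5 + 4) / 4 = 23/4 = 5.75

Step 2 — sample variances and covariances s[i,j] = (1/(n-1)) · Σ_k (x_{k,i} - mean_i) · (x_{k,j} - mean_j), with n-1 = 3:
  s[A,A] = ((0.5)·(0.5) + (-2.5)·(-2.5) + (2.5)·(2.5) + (-0.5)·(-0.5)) / 3 = 13/3 = 4.3333
  s[A,B] = ((0.5)·(1.25) + (-2.5)·(1.25) + (2.5)·(-0.75) + (-0.5)·(-1.75)) / 3 = -3.5/3 = -1.1667
  s[B,B] = ((1.25)·(1.25) + (1.25)·(1.25) + (-0.75)·(-0.75) + (-1.75)·(-1.75)) / 3 = 6.75/3 = 2.25
  Sample standard deviations s_i = √(s[i,i]):
  s(A) = √(4.3333) = 2.0817
  s(B) = √(2.25) = 1.5

Step 3 — r_{ij} = s_{ij} / (s_i · s_j):
  r[A,A] = 1 (diagonal).
  r[A,B] = -1.1667 / (2.0817 · 1.5) = -1.1667 / 3.1225 = -0.3736
  r[B,B] = 1 (diagonal).

R is symmetric with unit diagonal. Assembling:

R = [[1, -0.3736],
 [-0.3736, 1]]


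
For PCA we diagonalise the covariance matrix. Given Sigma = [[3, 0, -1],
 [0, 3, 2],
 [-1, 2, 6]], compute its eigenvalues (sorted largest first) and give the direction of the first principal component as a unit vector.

Step 1 — characteristic polynomial p(λ) = det(λI - Sigma) = λ³ - tr·λ² + c_1·λ - det, where tr = trace, c_1 = sum of the principal 2×2 minors, det = det(Sigma):
  tr = 3 + 3 + 6 = 12,
  c_1 = (3·3 - (0)²) + (3·6 - (-1)²) + (3·6 - (2)²) = 9 + 17 + 14 = 40,
  det = 3·(3·6 - (2)²) - (0)·((0)·6 - (2)·(-1)) + (-1)·((0)·(2) - 3·(-1)) = 3·(14) - (0)·(2) + (-1)·(3) = 39.
  So p(λ) = λ³ - 12λ² + 40λ - 39.
Step 2 — look for an integer root (rational root theorem: any rational root is an integer divisor of 39). Testing λ = 3:
  p(3) = 27 - 108 + 120 - 39 = 0  ✓
  Dividing out (λ - 3): p(λ) = (λ - 3)(λ² - 9λ + 13).
Step 3 — remaining eigenvalues from the quadratic λ² - 9λ + 13 = 0:
  Δ = 9² - 4·13 = 81 - 52 = 29,  λ = (9 ± √29)/2 = (9 ± 5.3852)/2 ≈ 7.1926 or 1.8074.
  Sorted: λ_1 = 7.1926,  λ_2 = 3,  λ_3 = 1.8074  (check: sum = 12 = tr ✓).

Step 4 — unit eigenvector for λ_1 ≈ 7.1926: v spans the null space of (Sigma - λ_1 I), whose rows are
  r_1 = (-4.1926, 0, -1),  r_2 = (0, -4.1926, 2),  r_3 = (-1, 2, -1.1926).
  v is orthogonal to every row, so take v ∝ r_1 × r_2 = ((0)·(2) - (-1)·(-4.1926), (-1)·(0) - (-4.1926)·(2), (-4.1926)·(-4.1926) - (0)·(0)) ≈ (-4.1926, 8.3852, 17.5777).
  Rescale (multiply by -1 so the first nonzero entry is positive): u = (4.1926, -8.3852, -17.5777).
  ||u|| = √((4.1926)² + (-8.3852)² + (-17.5777)²) = √(396.8659) ≈ 19.9215,  v_1 = u/||u|| ≈ (0.2105, -0.4209, -0.8824) (||v_1|| = 1).

λ_1 = 7.1926,  λ_2 = 3,  λ_3 = 1.8074;  v_1 ≈ (0.2105, -0.4209, -0.8824)


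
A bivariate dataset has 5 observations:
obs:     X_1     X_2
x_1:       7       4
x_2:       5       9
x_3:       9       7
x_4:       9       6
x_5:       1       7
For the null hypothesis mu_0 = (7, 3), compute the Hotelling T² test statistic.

Step 1 — sample mean vector:
  mean(X_1) = (7 + 5 + 9 + 9 + 1) / 5 = 31/5 = 6.2
  mean(X_2) = (4 + 9 + 7 + 6 + 7) / 5 = 33/5 = 6.6
  x̄ = (6.2, 6.6),  deviation x̄ - mu_0 = (6.2, 6.6) - (7, 3) = (-0.8, 3.6).

Step 2 — sample covariance matrix, S[i,j] = (1/(n-1)) · Σ_k (x_{k,i} - mean_i) · (x_{k,j} - mean_j), divisor n-1 = 4:
  S[X_1,X_1] = ((0.8)·(0.8) + (-1.2)·(-1.2) + (2.8)·(2.8) + (2.8)·(2.8) + (-5.2)·(-5.2)) / 4 = 44.8/4 = 11.2
  S[X_1,X_2] = ((0.8)·(-2.6) + (-1.2)·(2.4) + (2.8)·(0.4) + (2.8)·(-0.6) + (-5.2)·(0.4)) / 4 = -7.6/4 = -1.9
  S[X_2,X_2] = ((-2.6)·(-2.6) + (2.4)·(2.4) + (0.4)·(0.4) + (-0.6)·(-0.6) + (0.4)·(0.4)) / 4 = 13.2/4 = 3.3
  S = [[11.2, -1.9],
 [-1.9, 3.3]].

Step 3 — invert S. det(S) = 11.2·3.3 - (-1.9)² = 33.35.
  S^{-1} = (1/det) · [[d, -b], [-b, a]] = [[0.099, 0.057],
 [0.057, 0.3358]].

Step 4 — quadratic form (x̄ - mu_0)^T · S^{-1} · (x̄ - mu_0):
  S^{-1} · (x̄ - mu_0) = (0.1259, 1.1634),
  (x̄ - mu_0)^T · [...] = (-0.8)·(0.1259) + (3.6)·(1.1634) = 4.0876.

Step 5 — scale by n: T² = 5 · 4.0876 = 20.4378.

T² ≈ 20.4378


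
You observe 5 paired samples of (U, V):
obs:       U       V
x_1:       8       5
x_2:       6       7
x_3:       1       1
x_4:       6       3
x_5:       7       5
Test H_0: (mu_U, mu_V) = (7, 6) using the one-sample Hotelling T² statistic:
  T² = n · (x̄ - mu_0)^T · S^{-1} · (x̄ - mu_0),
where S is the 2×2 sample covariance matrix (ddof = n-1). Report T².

Step 1 — sample mean vector:
  mean(U) = (8 + 6 + 1 + 6 + 7) / 5 = 28/5 = 5.6
  mean(V) = (5 + 7 + 1 + 3 + 5) / 5 = 21/5 = 4.2
  x̄ = (5.6, 4.2),  deviation x̄ - mu_0 = (5.6, 4.2) - (7, 6) = (-1.4, -1.8).

Step 2 — sample covariance matrix, S[i,j] = (1/(n-1)) · Σ_k (x_{k,i} - mean_i) · (x_{k,j} - mean_j), divisor n-1 = 4:
  S[U,U] = ((2.4)·(2.4) + (0.4)·(0.4) + (-4.6)·(-4.6) + (0.4)·(0.4) + (1.4)·(1.4)) / 4 = 29.2/4 = 7.3
  S[U,V] = ((2.4)·(0.8) + (0.4)·(2.8) + (-4.6)·(-3.2) + (0.4)·(-1.2) + (1.4)·(0.8)) / 4 = 18.4/4 = 4.6
  S[V,V] = ((0.8)·(0.8) + (2.8)·(2.8) + (-3.2)·(-3.2) + (-1.2)·(-1.2) + (0.8)·(0.8)) / 4 = 20.8/4 = 5.2
  S = [[7.3, 4.6],
 [4.6, 5.2]].

Step 3 — invert S. det(S) = 7.3·5.2 - (4.6)² = 16.8.
  S^{-1} = (1/det) · [[d, -b], [-b, a]] = [[0.3095, -0.2738],
 [-0.2738, 0.4345]].

Step 4 — quadratic form (x̄ - mu_0)^T · S^{-1} · (x̄ - mu_0):
  S^{-1} · (x̄ - mu_0) = (0.0595, -0.3988),
  (x̄ - mu_0)^T · [...] = (-1.4)·(0.0595) + (-1.8)·(-0.3988) = 0.6345.

Step 5 — scale by n: T² = 5 · 0.6345 = 3.1726.

T² ≈ 3.1726


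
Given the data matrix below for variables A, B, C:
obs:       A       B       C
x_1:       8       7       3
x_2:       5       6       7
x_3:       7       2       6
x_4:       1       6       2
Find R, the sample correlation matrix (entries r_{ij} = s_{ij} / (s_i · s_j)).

Step 1 — column means:
  mean(A) = (8 + 5 + 7 + 1) / 4 = 21/4 = 5.25
  mean(B) = (7 + 6 + 2 + 6) / 4 = 21/4 = 5.25
  mean(C) = (3 + 7 + 6 + 2) / 4 = 18/4 = 4.5

Step 2 — sample variances and covariances s[i,j] = (1/(n-1)) · Σ_k (x_{k,i} - mean_i) · (x_{k,j} - mean_j), with n-1 = 3:
  s[A,A] = ((2.75)·(2.75) + (-0.25)·(-0.25) + (1.75)·(1.75) + (-4.25)·(-4.25)) / 3 = 28.75/3 = 9.5833
  s[A,B] = ((2.75)·(1.75) + (-0.25)·(0.75) + (1.75)·(-3.25) + (-4.25)·(0.75)) / 3 = -4.25/3 = -1.4167
  s[A,C] = ((2.75)·(-1.5) + (-0.25)·(2.5) + (1.75)·(1.5) + (-4.25)·(-2.5)) / 3 = 8.5/3 = 2.8333
  s[B,B] = ((1.75)·(1.75) + (0.75)·(0.75) + (-3.25)·(-3.25) + (0.75)·(0.75)) / 3 = 14.75/3 = 4.9167
  s[B,C] = ((1.75)·(-1.5) + (0.75)·(2.5) + (-3.25)·(1.5) + (0.75)·(-2.5)) / 3 = -7.5/3 = -2.5
  s[C,C] = ((-1.5)·(-1.5) + (2.5)·(2.5) + (1.5)·(1.5) + (-2.5)·(-2.5)) / 3 = 17/3 = 5.6667
  Sample standard deviations s_i = √(s[i,i]):
  s(A) = √(9.5833) = 3.0957
  s(B) = √(4.9167) = 2.2174
  s(C) = √(5.6667) = 2.3805

Step 3 — r_{ij} = s_{ij} / (s_i · s_j):
  r[A,A] = 1 (diagonal).
  r[A,B] = -1.4167 / (3.0957 · 2.2174) = -1.4167 / 6.8643 = -0.2064
  r[A,C] = 2.8333 / (3.0957 · 2.3805) = 2.8333 / 7.3692 = 0.3845
  r[B,B] = 1 (diagonal).
  r[B,C] = -2.5 / (2.2174 · 2.3805) = -2.5 / 5.2784 = -0.4736
  r[C,C] = 1 (diagonal).

R is symmetric with unit diagonal. Assembling:

R = [[1, -0.2064, 0.3845],
 [-0.2064, 1, -0.4736],
 [0.3845, -0.4736, 1]]


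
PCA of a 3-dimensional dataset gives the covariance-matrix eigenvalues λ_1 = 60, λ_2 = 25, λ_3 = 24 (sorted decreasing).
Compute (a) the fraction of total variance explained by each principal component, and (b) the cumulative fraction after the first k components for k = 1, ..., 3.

Step 1 — total variance = trace(Sigma) = Σ λ_i = 60 + 25 + 24 = 109.

Step 2 — fraction explained by component i = λ_i / Σ λ:
  PC1: 60/109 = 0.5505
  PC2: 25/109 = 0.2294
  PC3: 24/109 = 0.2202

Step 3 — cumulative fraction after k components = (λ_1 + ... + λ_k) / Σ λ:
  k = 1: 60/109 = 0.5505
  k = 2: (60 + 25)/109 = 85/109 = 0.7798
  k = 3: (60 + 25 + 24)/109 = 109/109 = 1

Summary (fraction, with percent):

explained: PC1 0.5505 (55.05%), PC2 0.2294 (22.94%), PC3 0.2202 (22.02%);  cumulative: 0.5505, 0.7798, 1


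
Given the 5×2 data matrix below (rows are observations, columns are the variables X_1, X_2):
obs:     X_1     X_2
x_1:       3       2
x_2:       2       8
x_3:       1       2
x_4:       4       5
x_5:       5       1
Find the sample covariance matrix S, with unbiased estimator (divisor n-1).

Step 1 — column means:
  mean(X_1) = (3 + 2 + 1 + 4 + 5) / 5 = 15/5 = 3
  mean(X_2) = (2 + 8 + 2 + 5 + 1) / 5 = 18/5 = 3.6

Step 2 — sample covariance S[i,j] = (1/(n-1)) · Σ_k (x_{k,i} - mean_i) · (x_{k,j} - mean_j), with n-1 = 4.
  S[X_1,X_1] = ((0)·(0) + (-1)·(-1) + (-2)·(-2) + (1)·(1) + (2)·(2)) / 4 = 10/4 = 2.5
  S[X_1,X_2] = ((0)·(-1.6) + (-1)·(4.4) + (-2)·(-1.6) + (1)·(1.4) + (2)·(-2.6)) / 4 = -5/4 = -1.25
  S[X_2,X_2] = ((-1.6)·(-1.6) + (4.4)·(4.4) + (-1.6)·(-1.6) + (1.4)·(1.4) + (-2.6)·(-2.6)) / 4 = 33.2/4 = 8.3

S is symmetric (S[j,i] = S[i,j]). Assembling:

S = [[2.5, -1.25],
 [-1.25, 8.3]]


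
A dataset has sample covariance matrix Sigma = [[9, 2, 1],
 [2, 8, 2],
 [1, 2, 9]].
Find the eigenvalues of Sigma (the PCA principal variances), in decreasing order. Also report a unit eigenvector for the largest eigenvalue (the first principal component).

Step 1 — characteristic polynomial p(λ) = det(λI - Sigma) = λ³ - tr·λ² + c_1·λ - det, where tr = trace, c_1 = sum of the principal 2×2 minors, det = det(Sigma):
  tr = 9 + 8 + 9 = 26,
  c_1 = (9·8 - (2)²) + (9·9 - (1)²) + (8·9 - (2)²) = 68 + 80 + 68 = 216,
  det = 9·(8·9 - (2)²) - (2)·((2)·9 - (2)·(1)) + (1)·((2)·(2) - 8·(1)) = 9·(68) - (2)·(16) + (1)·(-4) = 576.
  So p(λ) = λ³ - 26λ² + 216λ - 576.
Step 2 — look for an integer root (rational root theorem: any rational root is an integer divisor of 576). Testing λ = 6:
  p(6) = 216 - 936 + 1296 - 576 = 0  ✓
  Dividing out (λ - 6): p(λ) = (λ - 6)(λ² - 20λ + 96).
Step 3 — remaining eigenvalues from the quadratic λ² - 20λ + 96 = 0:
  Δ = 20² - 4·96 = 400 - 384 = 16,  λ = (20 ± √16)/2 = (20 ± 4)/2 = 12 or 8.
  Sorted: λ_1 = 12,  λ_2 = 8,  λ_3 = 6  (check: sum = 26 = tr ✓).

Step 4 — unit eigenvector for λ_1 = 12: v spans the null space of (Sigma - λ_1 I), whose rows are
  r_1 = (-3, 2, 1),  r_2 = (2, -4, 2),  r_3 = (1, 2, -3).
  v is orthogonal to every row, so take v ∝ r_1 × r_2 = ((2)·(2) - (1)·(-4), (1)·(2) - (-3)·(2), (-3)·(-4) - (2)·(2)) = (8, 8, 8).
  Rescale (divide by 8): u = (1, 1, 1).
  ||u|| = √((1)² + (1)² + (1)²) = √(3) ≈ 1.7321,  v_1 = u/||u|| ≈ (0.5774, 0.5774, 0.5774) (||v_1|| = 1).

λ_1 = 12,  λ_2 = 8,  λ_3 = 6;  v_1 ≈ (0.5774, 0.5774, 0.5774)


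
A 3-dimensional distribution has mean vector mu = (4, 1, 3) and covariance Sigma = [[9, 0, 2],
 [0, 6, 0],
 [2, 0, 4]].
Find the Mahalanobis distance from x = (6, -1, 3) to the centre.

Step 1 — centre the observation: (x - mu) = (2, -2, 0).

Step 2 — invert Sigma (cofactor / det for 3×3, or solve directly):
  Sigma^{-1} = [[0.125, 0, -0.0625],
 [0, 0.1667, 0],
 [-0.0625, 0, 0.2812]].

Step 3 — form the quadratic (x - mu)^T · Sigma^{-1} · (x - mu):
  Sigma^{-1} · (x - mu) = (0.25, -0.3333, -0.125).
  (x - mu)^T · [Sigma^{-1} · (x - mu)] = (2)·(0.25) + (-2)·(-0.3333) + (0)·(-0.125) = 1.1667.

Step 4 — take square root: d = √(1.1667) ≈ 1.0801.

d(x, mu) = √(1.1667) ≈ 1.0801


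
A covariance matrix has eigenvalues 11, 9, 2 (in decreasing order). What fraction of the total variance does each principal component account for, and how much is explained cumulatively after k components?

Step 1 — total variance = trace(Sigma) = Σ λ_i = 11 + 9 + 2 = 22.

Step 2 — fraction explained by component i = λ_i / Σ λ:
  PC1: 11/22 = 0.5
  PC2: 9/22 = 0.4091
  PC3: 2/22 = 0.0909

Step 3 — cumulative fraction after k components = (λ_1 + ... + λ_k) / Σ λ:
  k = 1: 11/22 = 0.5
  k = 2: (11 + 9)/22 = 20/22 = 0.9091
  k = 3: (11 + 9 + 2)/22 = 22/22 = 1

Summary (fraction, with percent):

explained: PC1 0.5 (50%), PC2 0.4091 (40.91%), PC3 0.0909 (9.09%);  cumulative: 0.5, 0.9091, 1


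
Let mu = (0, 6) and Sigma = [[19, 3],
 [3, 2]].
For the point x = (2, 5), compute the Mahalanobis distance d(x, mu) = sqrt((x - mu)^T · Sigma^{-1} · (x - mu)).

Step 1 — centre the observation: (x - mu) = (2, -1).

Step 2 — invert Sigma. det(Sigma) = 19·2 - (3)² = 29.
  Sigma^{-1} = (1/det) · [[d, -b], [-b, a]] = [[0.069, -0.1034],
 [-0.1034, 0.6552]].

Step 3 — form the quadratic (x - mu)^T · Sigma^{-1} · (x - mu):
  Sigma^{-1} · (x - mu) = (0.2414, -0.8621).
  (x - mu)^T · [Sigma^{-1} · (x - mu)] = (2)·(0.2414) + (-1)·(-0.8621) = 1.3448.

Step 4 — take square root: d = √(1.3448) ≈ 1.1597.

d(x, mu) = √(1.3448) ≈ 1.1597


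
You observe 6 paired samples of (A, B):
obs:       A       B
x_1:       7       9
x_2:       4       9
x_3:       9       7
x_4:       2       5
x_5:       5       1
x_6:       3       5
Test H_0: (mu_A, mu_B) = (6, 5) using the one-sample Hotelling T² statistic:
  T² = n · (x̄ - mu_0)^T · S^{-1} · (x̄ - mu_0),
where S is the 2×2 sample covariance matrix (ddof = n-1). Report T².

Step 1 — sample mean vector:
  mean(A) = (7 + 4 + 9 + 2 + 5 + 3) / 6 = 30/6 = 5
  mean(B) = (9 + 9 + 7 + 5 + 1 + 5) / 6 = 36/6 = 6
  x̄ = (5, 6),  deviation x̄ - mu_0 = (5, 6) - (6, 5) = (-1, 1).

Step 2 — sample covariance matrix, S[i,j] = (1/(n-1)) · Σ_k (x_{k,i} - mean_i) · (x_{k,j} - mean_j), divisor n-1 = 5:
  S[A,A] = ((2)·(2) + (-1)·(-1) + (4)·(4) + (-3)·(-3) + (0)·(0) + (-2)·(-2)) / 5 = 34/5 = 6.8
  S[A,B] = ((2)·(3) + (-1)·(3) + (4)·(1) + (-3)·(-1) + (0)·(-5) + (-2)·(-1)) / 5 = 12/5 = 2.4
  S[B,B] = ((3)·(3) + (3)·(3) + (1)·(1) + (-1)·(-1) + (-5)·(-5) + (-1)·(-1)) / 5 = 46/5 = 9.2
  S = [[6.8, 2.4],
 [2.4, 9.2]].

Step 3 — invert S. det(S) = 6.8·9.2 - (2.4)² = 56.8.
  S^{-1} = (1/det) · [[d, -b], [-b, a]] = [[0.162, -0.0423],
 [-0.0423, 0.1197]].

Step 4 — quadratic form (x̄ - mu_0)^T · S^{-1} · (x̄ - mu_0):
  S^{-1} · (x̄ - mu_0) = (-0.2042, 0.162),
  (x̄ - mu_0)^T · [...] = (-1)·(-0.2042) + (1)·(0.162) = 0.3662.

Step 5 — scale by n: T² = 6 · 0.3662 = 2.1972.

T² ≈ 2.1972


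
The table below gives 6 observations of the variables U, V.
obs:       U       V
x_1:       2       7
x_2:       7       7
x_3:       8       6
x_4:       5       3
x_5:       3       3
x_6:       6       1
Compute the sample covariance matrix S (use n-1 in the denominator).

Step 1 — column means:
  mean(U) = (2 + 7 + 8 + 5 + 3 + 6) / 6 = 31/6 = 5.1667
  mean(V) = (7 + 7 + 6 + 3 + 3 + 1) / 6 = 27/6 = 4.5

Step 2 — sample covariance S[i,j] = (1/(n-1)) · Σ_k (x_{k,i} - mean_i) · (x_{k,j} - mean_j), with n-1 = 5.
  S[U,U] = ((-3.1667)·(-3.1667) + (1.8333)·(1.8333) + (2.8333)·(2.8333) + (-0.1667)·(-0.1667) + (-2.1667)·(-2.1667) + (0.8333)·(0.8333)) / 5 = 26.8333/5 = 5.3667
  S[U,V] = ((-3.1667)·(2.5) + (1.8333)·(2.5) + (2.8333)·(1.5) + (-0.1667)·(-1.5) + (-2.1667)·(-1.5) + (0.8333)·(-3.5)) / 5 = 1.5/5 = 0.3
  S[V,V] = ((2.5)·(2.5) + (2.5)·(2.5) + (1.5)·(1.5) + (-1.5)·(-1.5) + (-1.5)·(-1.5) + (-3.5)·(-3.5)) / 5 = 31.5/5 = 6.3

S is symmetric (S[j,i] = S[i,j]). Assembling:

S = [[5.3667, 0.3],
 [0.3, 6.3]]


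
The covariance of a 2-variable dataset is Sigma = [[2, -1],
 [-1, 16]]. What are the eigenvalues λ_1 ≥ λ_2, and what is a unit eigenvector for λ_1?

Step 1 — characteristic polynomial of 2×2 Sigma:
  det(Sigma - λI) = λ² - trace · λ + det = 0.
  trace = 2 + 16 = 18, det = 2·16 - (-1)² = 31.
Step 2 — discriminant:
  Δ = trace² - 4·det = 324 - 124 = 200.
Step 3 — eigenvalues:
  λ = (trace ± √Δ)/2 = (18 ± 14.1421)/2,
  λ_1 = 16.0711,  λ_2 = 1.9289.

Step 4 — unit eigenvector for λ_1: solve (Sigma - λ_1 I)v = 0. First row:
  (2 - 16.0711)·v_x + (-1)·v_y = 0, i.e. (-14.0711)·v_x + (-1)·v_y = 0,
  so v ∝ (b, λ_1 - a) = (-1, 14.0711); multiply by -1 so the first entry is positive: u = (1, -14.0711).
  ||u|| = √((1)² + (-14.0711)²) = √(198.9949) ≈ 14.1066,
  v_1 = u/||u|| ≈ (0.0709, -0.9975) (||v_1|| = 1).

λ_1 = 16.0711,  λ_2 = 1.9289;  v_1 ≈ (0.0709, -0.9975)


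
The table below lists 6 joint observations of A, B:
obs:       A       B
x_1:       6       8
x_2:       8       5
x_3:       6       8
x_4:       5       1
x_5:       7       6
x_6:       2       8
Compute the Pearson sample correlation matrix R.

Step 1 — column means:
  mean(A) = (6 + 8 + 6 + 5 + 7 + 2) / 6 = 34/6 = 5.6667
  mean(B) = (8 + 5 + 8 + 1 + 6 + 8) / 6 = 36/6 = 6

Step 2 — sample variances and covariances s[i,j] = (1/(n-1)) · Σ_k (x_{k,i} - mean_i) · (x_{k,j} - mean_j), with n-1 = 5:
  s[A,A] = ((0.3333)·(0.3333) + (2.3333)·(2.3333) + (0.3333)·(0.3333) + (-0.6667)·(-0.6667) + (1.3333)·(1.3333) + (-3.6667)·(-3.6667)) / 5 = 21.3333/5 = 4.2667
  s[A,B] = ((0.3333)·(2) + (2.3333)·(-1) + (0.3333)·(2) + (-0.6667)·(-5) + (1.3333)·(0) + (-3.6667)·(2)) / 5 = -5/5 = -1
  s[B,B] = ((2)·(2) + (-1)·(-1) + (2)·(2) + (-5)·(-5) + (0)·(0) + (2)·(2)) / 5 = 38/5 = 7.6
  Sample standard deviations s_i = √(s[i,i]):
  s(A) = √(4.2667) = 2.0656
  s(B) = √(7.6) = 2.7568

Step 3 — r_{ij} = s_{ij} / (s_i · s_j):
  r[A,A] = 1 (diagonal).
  r[A,B] = -1 / (2.0656 · 2.7568) = -1 / 5.6944 = -0.1756
  r[B,B] = 1 (diagonal).

R is symmetric with unit diagonal. Assembling:

R = [[1, -0.1756],
 [-0.1756, 1]]


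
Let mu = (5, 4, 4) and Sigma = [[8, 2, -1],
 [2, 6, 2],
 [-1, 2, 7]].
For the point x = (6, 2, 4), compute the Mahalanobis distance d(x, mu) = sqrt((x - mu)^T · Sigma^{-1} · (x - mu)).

Step 1 — centre the observation: (x - mu) = (1, -2, 0).

Step 2 — invert Sigma (cofactor / det for 3×3, or solve directly):
  Sigma^{-1} = [[0.145, -0.0611, 0.0382],
 [-0.0611, 0.2099, -0.0687],
 [0.0382, -0.0687, 0.1679]].

Step 3 — form the quadratic (x - mu)^T · Sigma^{-1} · (x - mu):
  Sigma^{-1} · (x - mu) = (0.2672, -0.4809, 0.1756).
  (x - mu)^T · [Sigma^{-1} · (x - mu)] = (1)·(0.2672) + (-2)·(-0.4809) + (0)·(0.1756) = 1.229.

Step 4 — take square root: d = √(1.229) ≈ 1.1086.

d(x, mu) = √(1.229) ≈ 1.1086


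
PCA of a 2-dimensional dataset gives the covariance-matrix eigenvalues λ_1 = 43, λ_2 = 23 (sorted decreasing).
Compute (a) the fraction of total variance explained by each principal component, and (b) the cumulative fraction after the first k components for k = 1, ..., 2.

Step 1 — total variance = trace(Sigma) = Σ λ_i = 43 + 23 = 66.

Step 2 — fraction explained by component i = λ_i / Σ λ:
  PC1: 43/66 = 0.6515
  PC2: 23/66 = 0.3485

Step 3 — cumulative fraction after k components = (λ_1 + ... + λ_k) / Σ λ:
  k = 1: 43/66 = 0.6515
  k = 2: (43 + 23)/66 = 66/66 = 1

Summary (fraction, with percent):

explained: PC1 0.6515 (65.15%), PC2 0.3485 (34.85%);  cumulative: 0.6515, 1


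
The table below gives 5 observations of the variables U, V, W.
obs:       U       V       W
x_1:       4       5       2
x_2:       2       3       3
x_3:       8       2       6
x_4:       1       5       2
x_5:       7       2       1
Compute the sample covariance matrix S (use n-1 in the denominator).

Step 1 — column means:
  mean(U) = (4 + 2 + 8 + 1 + 7) / 5 = 22/5 = 4.4
  mean(V) = (5 + 3 + 2 + 5 + 2) / 5 = 17/5 = 3.4
  mean(W) = (2 + 3 + 6 + 2 + 1) / 5 = 14/5 = 2.8

Step 2 — sample covariance S[i,j] = (1/(n-1)) · Σ_k (x_{k,i} - mean_i) · (x_{k,j} - mean_j), with n-1 = 4.
  S[U,U] = ((-0.4)·(-0.4) + (-2.4)·(-2.4) + (3.6)·(3.6) + (-3.4)·(-3.4) + (2.6)·(2.6)) / 4 = 37.2/4 = 9.3
  S[U,V] = ((-0.4)·(1.6) + (-2.4)·(-0.4) + (3.6)·(-1.4) + (-3.4)·(1.6) + (2.6)·(-1.4)) / 4 = -13.8/4 = -3.45
  S[U,W] = ((-0.4)·(-0.8) + (-2.4)·(0.2) + (3.6)·(3.2) + (-3.4)·(-0.8) + (2.6)·(-1.8)) / 4 = 9.4/4 = 2.35
  S[V,V] = ((1.6)·(1.6) + (-0.4)·(-0.4) + (-1.4)·(-1.4) + (1.6)·(1.6) + (-1.4)·(-1.4)) / 4 = 9.2/4 = 2.3
  S[V,W] = ((1.6)·(-0.8) + (-0.4)·(0.2) + (-1.4)·(3.2) + (1.6)·(-0.8) + (-1.4)·(-1.8)) / 4 = -4.6/4 = -1.15
  S[W,W] = ((-0.8)·(-0.8) + (0.2)·(0.2) + (3.2)·(3.2) + (-0.8)·(-0.8) + (-1.8)·(-1.8)) / 4 = 14.8/4 = 3.7

S is symmetric (S[j,i] = S[i,j]). Assembling:

S = [[9.3, -3.45, 2.35],
 [-3.45, 2.3, -1.15],
 [2.35, -1.15, 3.7]]


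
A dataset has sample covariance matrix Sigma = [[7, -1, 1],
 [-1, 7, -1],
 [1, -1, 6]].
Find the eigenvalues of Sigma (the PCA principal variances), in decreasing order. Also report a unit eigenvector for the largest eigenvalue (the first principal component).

Step 1 — characteristic polynomial p(λ) = det(λI - Sigma) = λ³ - tr·λ² + c_1·λ - det, where tr = trace, c_1 = sum of the principal 2×2 minors, det = det(Sigma):
  tr = 7 + 7 + 6 = 20,
  c_1 = (7·7 - (-1)²) + (7·6 - (1)²) + (7·6 - (-1)²) = 48 + 41 + 41 = 130,
  det = 7·(7·6 - (-1)²) - (-1)·((-1)·6 - (-1)·(1)) + (1)·((-1)·(-1) - 7·(1)) = 7·(41) - (-1)·(-5) + (1)·(-6) = 276.
  So p(λ) = λ³ - 20λ² + 130λ - 276.
Step 2 — look for an integer root (rational root theorem: any rational root is an integer divisor of 276). Testing λ = 6:
  p(6) = 216 - 720 + 780 - 276 = 0  ✓
  Dividing out (λ - 6): p(λ) = (λ - 6)(λ² - 14λ + 46).
Step 3 — remaining eigenvalues from the quadratic λ² - 14λ + 46 = 0:
  Δ = 14² - 4·46 = 196 - 184 = 12,  λ = (14 ± √12)/2 = (14 ± 3.4641)/2 ≈ 8.7321 or 5.2679.
  Sorted: λ_1 = 8.7321,  λ_2 = 6,  λ_3 = 5.2679  (check: sum = 20 = tr ✓).

Step 4 — unit eigenvector for λ_1 ≈ 8.7321: v spans the null space of (Sigma - λ_1 I), whose rows are
  r_1 = (-1.7321, -1, 1),  r_2 = (-1, -1.7321, -1),  r_3 = (1, -1, -2.7321).
  v is orthogonal to every row, so take v ∝ r_1 × r_2 = ((-1)·(-1) - (1)·(-1.7321), (1)·(-1) - (-1.7321)·(-1), (-1.7321)·(-1.7321) - (-1)·(-1)) ≈ (2.7321, -2.7321, 2).
  Let u = (2.7321, -2.7321, 2).
  ||u|| = √((2.7321)² + (-2.7321)² + (2)²) = √(18.9282) ≈ 4.3507,  v_1 = u/||u|| ≈ (0.628, -0.628, 0.4597) (||v_1|| = 1).

λ_1 = 8.7321,  λ_2 = 6,  λ_3 = 5.2679;  v_1 ≈ (0.628, -0.628, 0.4597)


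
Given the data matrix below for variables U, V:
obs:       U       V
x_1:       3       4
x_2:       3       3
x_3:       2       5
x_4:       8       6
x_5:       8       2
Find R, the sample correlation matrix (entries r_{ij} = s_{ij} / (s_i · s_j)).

Step 1 — column means:
  mean(U) = (3 + 3 + 2 + 8 + 8) / 5 = 24/5 = 4.8
  mean(V) = (4 + 3 + 5 + 6 + 2) / 5 = 20/5 = 4

Step 2 — sample variances and covariances s[i,j] = (1/(n-1)) · Σ_k (x_{k,i} - mean_i) · (x_{k,j} - mean_j), with n-1 = 4:
  s[U,U] = ((-1.8)·(-1.8) + (-1.8)·(-1.8) + (-2.8)·(-2.8) + (3.2)·(3.2) + (3.2)·(3.2)) / 4 = 34.8/4 = 8.7
  s[U,V] = ((-1.8)·(0) + (-1.8)·(-1) + (-2.8)·(1) + (3.2)·(2) + (3.2)·(-2)) / 4 = -1/4 = -0.25
  s[V,V] = ((0)·(0) + (-1)·(-1) + (1)·(1) + (2)·(2) + (-2)·(-2)) / 4 = 10/4 = 2.5
  Sample standard deviations s_i = √(s[i,i]):
  s(U) = √(8.7) = 2.9496
  s(V) = √(2.5) = 1.5811

Step 3 — r_{ij} = s_{ij} / (s_i · s_j):
  r[U,U] = 1 (diagonal).
  r[U,V] = -0.25 / (2.9496 · 1.5811) = -0.25 / 4.6637 = -0.0536
  r[V,V] = 1 (diagonal).

R is symmetric with unit diagonal. Assembling:

R = [[1, -0.0536],
 [-0.0536, 1]]


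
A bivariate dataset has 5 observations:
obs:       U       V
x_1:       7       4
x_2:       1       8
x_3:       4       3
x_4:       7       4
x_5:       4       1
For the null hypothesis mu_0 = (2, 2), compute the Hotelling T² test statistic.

Step 1 — sample mean vector:
  mean(U) = (7 + 1 + 4 + 7 + 4) / 5 = 23/5 = 4.6
  mean(V) = (4 + 8 + 3 + 4 + 1) / 5 = 20/5 = 4
  x̄ = (4.6, 4),  deviation x̄ - mu_0 = (4.6, 4) - (2, 2) = (2.6, 2).

Step 2 — sample covariance matrix, S[i,j] = (1/(n-1)) · Σ_k (x_{k,i} - mean_i) · (x_{k,j} - mean_j), divisor n-1 = 4:
  S[U,U] = ((2.4)·(2.4) + (-3.6)·(-3.6) + (-0.6)·(-0.6) + (2.4)·(2.4) + (-0.6)·(-0.6)) / 4 = 25.2/4 = 6.3
  S[U,V] = ((2.4)·(0) + (-3.6)·(4) + (-0.6)·(-1) + (2.4)·(0) + (-0.6)·(-3)) / 4 = -12/4 = -3
  S[V,V] = ((0)·(0) + (4)·(4) + (-1)·(-1) + (0)·(0) + (-3)·(-3)) / 4 = 26/4 = 6.5
  S = [[6.3, -3],
 [-3, 6.5]].

Step 3 — invert S. det(S) = 6.3·6.5 - (-3)² = 31.95.
  S^{-1} = (1/det) · [[d, -b], [-b, a]] = [[0.2034, 0.0939],
 [0.0939, 0.1972]].

Step 4 — quadratic form (x̄ - mu_0)^T · S^{-1} · (x̄ - mu_0):
  S^{-1} · (x̄ - mu_0) = (0.7167, 0.6385),
  (x̄ - mu_0)^T · [...] = (2.6)·(0.7167) + (2)·(0.6385) = 3.1405.

Step 5 — scale by n: T² = 5 · 3.1405 = 15.7027.

T² ≈ 15.7027


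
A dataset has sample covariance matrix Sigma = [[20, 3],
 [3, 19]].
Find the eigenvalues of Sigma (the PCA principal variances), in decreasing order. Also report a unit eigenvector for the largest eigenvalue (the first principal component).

Step 1 — characteristic polynomial of 2×2 Sigma:
  det(Sigma - λI) = λ² - trace · λ + det = 0.
  trace = 20 + 19 = 39, det = 20·19 - (3)² = 371.
Step 2 — discriminant:
  Δ = trace² - 4·det = 1521 - 1484 = 37.
Step 3 — eigenvalues:
  λ = (trace ± √Δ)/2 = (39 ± 6.0828)/2,
  λ_1 = 22.5414,  λ_2 = 16.4586.

Step 4 — unit eigenvector for λ_1: solve (Sigma - λ_1 I)v = 0. First row:
  (20 - 22.5414)·v_x + (3)·v_y = 0, i.e. (-2.5414)·v_x + (3)·v_y = 0,
  so v ∝ (b, λ_1 - a) = (3, 2.5414) = u.
  ||u|| = √((3)² + (2.5414)²) = √(15.4586) ≈ 3.9317,
  v_1 = u/||u|| ≈ (0.763, 0.6464) (||v_1|| = 1).

λ_1 = 22.5414,  λ_2 = 16.4586;  v_1 ≈ (0.763, 0.6464)


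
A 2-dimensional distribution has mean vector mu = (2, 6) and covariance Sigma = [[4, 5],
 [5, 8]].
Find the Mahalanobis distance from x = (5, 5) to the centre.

Step 1 — centre the observation: (x - mu) = (3, -1).

Step 2 — invert Sigma. det(Sigma) = 4·8 - (5)² = 7.
  Sigma^{-1} = (1/det) · [[d, -b], [-b, a]] = [[1.1429, -0.7143],
 [-0.7143, 0.5714]].

Step 3 — form the quadratic (x - mu)^T · Sigma^{-1} · (x - mu):
  Sigma^{-1} · (x - mu) = (4.1429, -2.7143).
  (x - mu)^T · [Sigma^{-1} · (x - mu)] = (3)·(4.1429) + (-1)·(-2.7143) = 15.1429.

Step 4 — take square root: d = √(15.1429) ≈ 3.8914.

d(x, mu) = √(15.1429) ≈ 3.8914


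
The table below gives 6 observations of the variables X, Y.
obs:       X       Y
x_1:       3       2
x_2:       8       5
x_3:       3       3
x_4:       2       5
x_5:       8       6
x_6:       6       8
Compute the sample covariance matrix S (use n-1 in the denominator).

Step 1 — column means:
  mean(X) = (3 + 8 + 3 + 2 + 8 + 6) / 6 = 30/6 = 5
  mean(Y) = (2 + 5 + 3 + 5 + 6 + 8) / 6 = 29/6 = 4.8333

Step 2 — sample covariance S[i,j] = (1/(n-1)) · Σ_k (x_{k,i} - mean_i) · (x_{k,j} - mean_j), with n-1 = 5.
  S[X,X] = ((-2)·(-2) + (3)·(3) + (-2)·(-2) + (-3)·(-3) + (3)·(3) + (1)·(1)) / 5 = 36/5 = 7.2
  S[X,Y] = ((-2)·(-2.8333) + (3)·(0.1667) + (-2)·(-1.8333) + (-3)·(0.1667) + (3)·(1.1667) + (1)·(3.1667)) / 5 = 16/5 = 3.2
  S[Y,Y] = ((-2.8333)·(-2.8333) + (0.1667)·(0.1667) + (-1.8333)·(-1.8333) + (0.1667)·(0.1667) + (1.1667)·(1.1667) + (3.1667)·(3.1667)) / 5 = 22.8333/5 = 4.5667

S is symmetric (S[j,i] = S[i,j]). Assembling:

S = [[7.2, 3.2],
 [3.2, 4.5667]]


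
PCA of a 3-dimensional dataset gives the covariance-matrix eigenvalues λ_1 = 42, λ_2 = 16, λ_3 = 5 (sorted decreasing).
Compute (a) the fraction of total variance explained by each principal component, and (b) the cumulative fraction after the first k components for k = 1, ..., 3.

Step 1 — total variance = trace(Sigma) = Σ λ_i = 42 + 16 + 5 = 63.

Step 2 — fraction explained by component i = λ_i / Σ λ:
  PC1: 42/63 = 0.6667
  PC2: 16/63 = 0.254
  PC3: 5/63 = 0.0794

Step 3 — cumulative fraction after k components = (λ_1 + ... + λ_k) / Σ λ:
  k = 1: 42/63 = 0.6667
  k = 2: (42 + 16)/63 = 58/63 = 0.9206
  k = 3: (42 + 16 + 5)/63 = 63/63 = 1

Summary (fraction, with percent):

explained: PC1 0.6667 (66.67%), PC2 0.254 (25.4%), PC3 0.0794 (7.94%);  cumulative: 0.6667, 0.9206, 1


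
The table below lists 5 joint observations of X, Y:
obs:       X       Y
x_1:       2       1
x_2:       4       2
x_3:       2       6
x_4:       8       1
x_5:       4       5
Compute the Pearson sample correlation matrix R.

Step 1 — column means:
  mean(X) = (2 + 4 + 2 + 8 + 4) / 5 = 20/5 = 4
  mean(Y) = (1 + 2 + 6 + 1 + 5) / 5 = 15/5 = 3

Step 2 — sample variances and covariances s[i,j] = (1/(n-1)) · Σ_k (x_{k,i} - mean_i) · (x_{k,j} - mean_j), with n-1 = 4:
  s[X,X] = ((-2)·(-2) + (0)·(0) + (-2)·(-2) + (4)·(4) + (0)·(0)) / 4 = 24/4 = 6
  s[X,Y] = ((-2)·(-2) + (0)·(-1) + (-2)·(3) + (4)·(-2) + (0)·(2)) / 4 = -10/4 = -2.5
  s[Y,Y] = ((-2)·(-2) + (-1)·(-1) + (3)·(3) + (-2)·(-2) + (2)·(2)) / 4 = 22/4 = 5.5
  Sample standard deviations s_i = √(s[i,i]):
  s(X) = √(6) = 2.4495
  s(Y) = √(5.5) = 2.3452

Step 3 — r_{ij} = s_{ij} / (s_i · s_j):
  r[X,X] = 1 (diagonal).
  r[X,Y] = -2.5 / (2.4495 · 2.3452) = -2.5 / 5.7446 = -0.4352
  r[Y,Y] = 1 (diagonal).

R is symmetric with unit diagonal. Assembling:

R = [[1, -0.4352],
 [-0.4352, 1]]


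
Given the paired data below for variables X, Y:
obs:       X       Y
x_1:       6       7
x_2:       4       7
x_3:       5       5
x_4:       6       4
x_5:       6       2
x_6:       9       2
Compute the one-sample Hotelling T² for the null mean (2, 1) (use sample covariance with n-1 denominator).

Step 1 — sample mean vector:
  mean(X) = (6 + 4 + 5 + 6 + 6 + 9) / 6 = 36/6 = 6
  mean(Y) = (7 + 7 + 5 + 4 + 2 + 2) / 6 = 27/6 = 4.5
  x̄ = (6, 4.5),  deviation x̄ - mu_0 = (6, 4.5) - (2, 1) = (4, 3.5).

Step 2 — sample covariance matrix, S[i,j] = (1/(n-1)) · Σ_k (x_{k,i} - mean_i) · (x_{k,j} - mean_j), divisor n-1 = 5:
  S[X,X] = ((0)·(0) + (-2)·(-2) + (-1)·(-1) + (0)·(0) + (0)·(0) + (3)·(3)) / 5 = 14/5 = 2.8
  S[X,Y] = ((0)·(2.5) + (-2)·(2.5) + (-1)·(0.5) + (0)·(-0.5) + (0)·(-2.5) + (3)·(-2.5)) / 5 = -13/5 = -2.6
  S[Y,Y] = ((2.5)·(2.5) + (2.5)·(2.5) + (0.5)·(0.5) + (-0.5)·(-0.5) + (-2.5)·(-2.5) + (-2.5)·(-2.5)) / 5 = 25.5/5 = 5.1
  S = [[2.8, -2.6],
 [-2.6, 5.1]].

Step 3 — invert S. det(S) = 2.8·5.1 - (-2.6)² = 7.52.
  S^{-1} = (1/det) · [[d, -b], [-b, a]] = [[0.6782, 0.3457],
 [0.3457, 0.3723]].

Step 4 — quadratic form (x̄ - mu_0)^T · S^{-1} · (x̄ - mu_0):
  S^{-1} · (x̄ - mu_0) = (3.9229, 2.6862),
  (x̄ - mu_0)^T · [...] = (4)·(3.9229) + (3.5)·(2.6862) = 25.0931.

Step 5 — scale by n: T² = 6 · 25.0931 = 150.5585.

T² ≈ 150.5585


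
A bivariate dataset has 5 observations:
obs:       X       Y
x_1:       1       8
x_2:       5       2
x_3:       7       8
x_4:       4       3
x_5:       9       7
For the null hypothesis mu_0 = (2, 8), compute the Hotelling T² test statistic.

Step 1 — sample mean vector:
  mean(X) = (1 + 5 + 7 + 4 + 9) / 5 = 26/5 = 5.2
  mean(Y) = (8 + 2 + 8 + 3 + 7) / 5 = 28/5 = 5.6
  x̄ = (5.2, 5.6),  deviation x̄ - mu_0 = (5.2, 5.6) - (2, 8) = (3.2, -2.4).

Step 2 — sample covariance matrix, S[i,j] = (1/(n-1)) · Σ_k (x_{k,i} - mean_i) · (x_{k,j} - mean_j), divisor n-1 = 4:
  S[X,X] = ((-4.2)·(-4.2) + (-0.2)·(-0.2) + (1.8)·(1.8) + (-1.2)·(-1.2) + (3.8)·(3.8)) / 4 = 36.8/4 = 9.2
  S[X,Y] = ((-4.2)·(2.4) + (-0.2)·(-3.6) + (1.8)·(2.4) + (-1.2)·(-2.6) + (3.8)·(1.4)) / 4 = 3.4/4 = 0.85
  S[Y,Y] = ((2.4)·(2.4) + (-3.6)·(-3.6) + (2.4)·(2.4) + (-2.6)·(-2.6) + (1.4)·(1.4)) / 4 = 33.2/4 = 8.3
  S = [[9.2, 0.85],
 [0.85, 8.3]].

Step 3 — invert S. det(S) = 9.2·8.3 - (0.85)² = 75.6375.
  S^{-1} = (1/det) · [[d, -b], [-b, a]] = [[0.1097, -0.0112],
 [-0.0112, 0.1216]].

Step 4 — quadratic form (x̄ - mu_0)^T · S^{-1} · (x̄ - mu_0):
  S^{-1} · (x̄ - mu_0) = (0.3781, -0.3279),
  (x̄ - mu_0)^T · [...] = (3.2)·(0.3781) + (-2.4)·(-0.3279) = 1.9969.

Step 5 — scale by n: T² = 5 · 1.9969 = 9.9845.

T² ≈ 9.9845


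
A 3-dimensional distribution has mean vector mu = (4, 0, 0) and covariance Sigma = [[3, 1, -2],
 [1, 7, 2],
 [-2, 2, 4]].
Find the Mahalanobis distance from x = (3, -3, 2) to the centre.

Step 1 — centre the observation: (x - mu) = (-1, -3, 2).

Step 2 — invert Sigma (cofactor / det for 3×3, or solve directly):
  Sigma^{-1} = [[0.75, -0.25, 0.5],
 [-0.25, 0.25, -0.25],
 [0.5, -0.25, 0.625]].

Step 3 — form the quadratic (x - mu)^T · Sigma^{-1} · (x - mu):
  Sigma^{-1} · (x - mu) = (1, -1, 1.5).
  (x - mu)^T · [Sigma^{-1} · (x - mu)] = (-1)·(1) + (-3)·(-1) + (2)·(1.5) = 5.

Step 4 — take square root: d = √(5) ≈ 2.2361.

d(x, mu) = √(5) ≈ 2.2361


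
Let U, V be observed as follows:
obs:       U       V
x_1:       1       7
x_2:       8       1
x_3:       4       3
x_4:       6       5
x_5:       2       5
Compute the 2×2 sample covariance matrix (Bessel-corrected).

Step 1 — column means:
  mean(U) = (1 + 8 + 4 + 6 + 2) / 5 = 21/5 = 4.2
  mean(V) = (7 + 1 + 3 + 5 + 5) / 5 = 21/5 = 4.2

Step 2 — sample covariance S[i,j] = (1/(n-1)) · Σ_k (x_{k,i} - mean_i) · (x_{k,j} - mean_j), with n-1 = 4.
  S[U,U] = ((-3.2)·(-3.2) + (3.8)·(3.8) + (-0.2)·(-0.2) + (1.8)·(1.8) + (-2.2)·(-2.2)) / 4 = 32.8/4 = 8.2
  S[U,V] = ((-3.2)·(2.8) + (3.8)·(-3.2) + (-0.2)·(-1.2) + (1.8)·(0.8) + (-2.2)·(0.8)) / 4 = -21.2/4 = -5.3
  S[V,V] = ((2.8)·(2.8) + (-3.2)·(-3.2) + (-1.2)·(-1.2) + (0.8)·(0.8) + (0.8)·(0.8)) / 4 = 20.8/4 = 5.2

S is symmetric (S[j,i] = S[i,j]). Assembling:

S = [[8.2, -5.3],
 [-5.3, 5.2]]


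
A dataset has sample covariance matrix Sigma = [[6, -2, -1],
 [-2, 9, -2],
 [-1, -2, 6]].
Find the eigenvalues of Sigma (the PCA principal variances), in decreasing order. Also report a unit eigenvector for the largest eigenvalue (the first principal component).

Step 1 — characteristic polynomial p(λ) = det(λI - Sigma) = λ³ - tr·λ² + c_1·λ - det, where tr = trace, c_1 = sum of the principal 2×2 minors, det = det(Sigma):
  tr = 6 + 9 + 6 = 21,
  c_1 = (6·9 - (-2)²) + (6·6 - (-1)²) + (9·6 - (-2)²) = 50 + 35 + 50 = 135,
  det = 6·(9·6 - (-2)²) - (-2)·((-2)·6 - (-2)·(-1)) + (-1)·((-2)·(-2) - 9·(-1)) = 6·(50) - (-2)·(-14) + (-1)·(13) = 259.
  So p(λ) = λ³ - 21λ² + 135λ - 259.
Step 2 — look for an integer root (rational root theorem: any rational root is an integer divisor of 259). Testing λ = 7:
  p(7) = 343 - 1029 + 945 - 259 = 0  ✓
  Dividing out (λ - 7): p(λ) = (λ - 7)(λ² - 14λ + 37).
Step 3 — remaining eigenvalues from the quadratic λ² - 14λ + 37 = 0:
  Δ = 14² - 4·37 = 196 - 148 = 48,  λ = (14 ± √48)/2 = (14 ± 6.9282)/2 ≈ 10.4641 or 3.5359.
  Sorted: λ_1 = 10.4641,  λ_2 = 7,  λ_3 = 3.5359  (check: sum = 21 = tr ✓).

Step 4 — unit eigenvector for λ_1 ≈ 10.4641: v spans the null space of (Sigma - λ_1 I), whose rows are
  r_1 = (-4.4641, -2, -1),  r_2 = (-2, -1.4641, -2),  r_3 = (-1, -2, -4.4641).
  v is orthogonal to every row, so take v ∝ r_1 × r_2 = ((-2)·(-2) - (-1)·(-1.4641), (-1)·(-2) - (-4.4641)·(-2), (-4.4641)·(-1.4641) - (-2)·(-2)) ≈ (2.5359, -6.9282, 2.5359).
  Let u = (2.5359, -6.9282, 2.5359).
  ||u|| = √((2.5359)² + (-6.9282)² + (2.5359)²) = √(60.8616) ≈ 7.8014,  v_1 = u/||u|| ≈ (0.3251, -0.8881, 0.3251) (||v_1|| = 1).

λ_1 = 10.4641,  λ_2 = 7,  λ_3 = 3.5359;  v_1 ≈ (0.3251, -0.8881, 0.3251)
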